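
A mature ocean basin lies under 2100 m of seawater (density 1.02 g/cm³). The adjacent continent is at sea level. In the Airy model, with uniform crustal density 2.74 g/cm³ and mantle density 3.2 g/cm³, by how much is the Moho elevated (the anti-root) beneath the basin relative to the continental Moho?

Isostatic balance requires: replacing crust with seawater at the top is compensated by replacing crust with mantle at the base: d (ρ_c − ρ_w) = a (ρ_m − ρ_c).
a = d (ρ_c − ρ_w)/(ρ_m − ρ_c) = 2100 m × 1.72/0.46 = 7850 m.

7850 m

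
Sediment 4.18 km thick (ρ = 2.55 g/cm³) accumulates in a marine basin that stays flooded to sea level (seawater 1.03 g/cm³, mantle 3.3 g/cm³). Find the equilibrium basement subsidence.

Submarine loading: the sediment displaces seawater, and the subsidence is in turn flooded, so s (ρ_m − ρ_w) = t (ρ_sed − ρ_w).
s = 4.18 km × (2.55 − 1.03) / (3.3 − 1.03) = 2.8 km.

2.8 km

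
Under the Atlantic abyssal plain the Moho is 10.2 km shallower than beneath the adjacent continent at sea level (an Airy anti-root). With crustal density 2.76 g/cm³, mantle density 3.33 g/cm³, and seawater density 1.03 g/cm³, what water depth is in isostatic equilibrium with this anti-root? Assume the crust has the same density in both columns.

Replacing a thickness d of crust by seawater at the top must be balanced by replacing crust with mantle at the base: d (ρ_c − ρ_w) = a (ρ_m − ρ_c).
d = a (ρ_m − ρ_c)/(ρ_c − ρ_w) = 10.2 km × 0.57/1.73 = 3.36 km.

3.36 km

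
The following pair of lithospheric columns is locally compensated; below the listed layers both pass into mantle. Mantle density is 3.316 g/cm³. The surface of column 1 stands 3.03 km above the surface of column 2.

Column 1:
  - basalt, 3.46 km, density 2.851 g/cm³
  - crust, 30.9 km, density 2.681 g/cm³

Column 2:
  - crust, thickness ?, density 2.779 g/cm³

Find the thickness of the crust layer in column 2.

20.8 km

Take the compensation level at the base of the deeper column (depth z_c below the surface of column 1) and equate Σ ρ_i t_i down to z_c; mantle fills any gap and the z_c terms cancel.
Column 1: 3.46×2.851 + 30.9×2.681 + (z_c − 34.36)×3.316
Column 2: 3.03×0 + x×2.779 + (z_c − 3.03 − 0 − x)×3.316
The z_c×3.316 term appears on both sides and cancels. Collect the known terms of each column as K = Σ(ρt)_known − 3.316 × (depth of known layers): K_1 = 92.70736 − 3.316×34.36 = −21.2304; K_2 = 0 − 3.316×(3.03 + 0) = −10.04748.
Balance: K_1 = K_2 − x×(3.316 − 2.779), so x = (K_2 − K_1)/(3.316 − 2.779) = 11.1829/0.537 = 20.8 km.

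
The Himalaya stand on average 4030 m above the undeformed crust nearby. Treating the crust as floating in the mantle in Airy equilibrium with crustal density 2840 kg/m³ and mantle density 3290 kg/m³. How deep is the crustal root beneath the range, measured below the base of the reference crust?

25400 m

By Archimedes' principle applied to the lithosphere: the weight of the topography is balanced by the buoyancy of the root, ρ_c h = (ρ_m − ρ_c) r.
r = h · ρ_c / (ρ_m − ρ_c) = 4030 m × 2840 / (3290 − 2840) = 25400 m.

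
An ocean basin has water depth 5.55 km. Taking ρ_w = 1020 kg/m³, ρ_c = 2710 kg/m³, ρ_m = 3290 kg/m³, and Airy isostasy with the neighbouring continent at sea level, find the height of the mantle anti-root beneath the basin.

By Archimedes' principle applied to the lithosphere: replacing crust with seawater at the top is compensated by replacing crust with mantle at the base: d (ρ_c − ρ_w) = a (ρ_m − ρ_c).
a = d (ρ_c − ρ_w)/(ρ_m − ρ_c) = 5.55 km × 1690/580 = 16.2 km.

16.2 km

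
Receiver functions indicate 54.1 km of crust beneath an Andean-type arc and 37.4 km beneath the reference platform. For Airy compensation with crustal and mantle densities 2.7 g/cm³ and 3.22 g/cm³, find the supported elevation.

Excess crust Δ = 54.1 km − 37.4 km = 16.7 km, split between elevation h and root r with h + r = Δ.
Airy balance ρ_c h = (ρ_m − ρ_c) r gives r = h ρ_c/(ρ_m − ρ_c), so h (1 + ρ_c/(ρ_m − ρ_c)) = Δ, i.e. h = Δ (ρ_m − ρ_c)/ρ_m.
h = 16.7 km × 0.52/3.22 = 2.7 km.

2.7 km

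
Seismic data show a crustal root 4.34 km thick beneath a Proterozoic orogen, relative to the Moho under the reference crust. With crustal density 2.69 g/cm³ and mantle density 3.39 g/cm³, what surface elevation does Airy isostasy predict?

1.13 km

Equating mass per unit area of the two columns: ρ_c h = (ρ_m − ρ_c) r.
h = r (ρ_m − ρ_c) / ρ_c = 4.34 km × (3.39 − 2.69) / 2.69 = 1.13 km.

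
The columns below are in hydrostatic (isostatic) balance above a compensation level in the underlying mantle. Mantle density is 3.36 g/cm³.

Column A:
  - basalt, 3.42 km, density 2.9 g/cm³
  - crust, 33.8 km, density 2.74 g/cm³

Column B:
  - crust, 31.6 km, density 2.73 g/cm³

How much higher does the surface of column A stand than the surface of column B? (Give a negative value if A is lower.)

For any compensation level in the mantle, the mantle terms cancel and isostasy reduces to e = (Σt_A − Σt_B) − (Σ(ρt)_A − Σ(ρt)_B) / ρ_m.
Σt_A = 37.22 km; Σt_B = 31.6 km; Σ(ρt)_A = 102.53; Σ(ρt)_B = 86.268 (in km·g/cm³).
e = (37.22 − 31.6) − (102.53 − 86.268) / 3.36 = 0.78 km.

0.78 km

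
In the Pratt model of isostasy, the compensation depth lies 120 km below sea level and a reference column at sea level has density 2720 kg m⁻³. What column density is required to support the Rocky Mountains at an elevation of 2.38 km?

2670 kg m⁻³

Pratt balance: ρ_ref D = ρ (D + h).
ρ = ρ_ref D/(D + h) = 2720 × 120 km/(120 km + 2.38 km) = 2670 kg m⁻³.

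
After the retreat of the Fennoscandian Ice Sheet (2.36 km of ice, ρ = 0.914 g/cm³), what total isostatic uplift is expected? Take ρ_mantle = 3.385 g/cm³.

Removing the load lets mantle flow back in; uplift u satisfies ρ_ice t = ρ_m u.
u = t ρ_ice/ρ_m = 2.36 km × 0.914/3.385 = 0.637 km.

0.637 km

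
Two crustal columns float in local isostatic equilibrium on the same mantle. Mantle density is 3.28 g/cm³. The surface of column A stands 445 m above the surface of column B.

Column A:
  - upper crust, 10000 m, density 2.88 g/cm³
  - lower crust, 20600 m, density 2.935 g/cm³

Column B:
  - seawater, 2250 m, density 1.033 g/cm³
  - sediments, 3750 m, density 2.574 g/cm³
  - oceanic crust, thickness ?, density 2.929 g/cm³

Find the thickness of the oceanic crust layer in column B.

5540 m

Take the compensation level at the base of the deeper column (depth z_c below the surface of column A) and equate Σ ρ_i t_i down to z_c; mantle fills any gap and the z_c terms cancel.
Column A: 10000×2.88 + 20600×2.935 + (z_c − 30600)×3.28
Column B: 445×0 + 2250×1.033 + 3750×2.574 + x×2.929 + (z_c − 445 − 6000 − x)×3.28
The z_c×3.28 term appears on both sides and cancels. Collect the known terms of each column as K = Σ(ρt)_known − 3.28 × (depth of known layers): K_A = 89261 − 3.28×30600 = −11107; K_B = 11976.75 − 3.28×(445 + 6000) = −9162.85.
Balance: K_A = K_B − x×(3.28 − 2.929), so x = (K_B − K_A)/(3.28 − 2.929) = 1944.15/0.351 = 5540 m.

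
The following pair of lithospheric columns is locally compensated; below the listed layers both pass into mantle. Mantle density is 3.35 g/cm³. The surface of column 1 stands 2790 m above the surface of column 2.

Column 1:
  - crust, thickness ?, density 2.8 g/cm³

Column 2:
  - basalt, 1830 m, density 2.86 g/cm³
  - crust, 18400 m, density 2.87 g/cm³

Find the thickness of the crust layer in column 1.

Take the compensation level at the base of the deeper column (depth z_c below the surface of column 1) and equate Σ ρ_i t_i down to z_c; mantle fills any gap and the z_c terms cancel.
Column 1: x×2.8 + (z_c − 0 − x)×3.35
Column 2: 2790×0 + 1830×2.86 + 18400×2.87 + (z_c − 2790 − 20230)×3.35
The z_c×3.35 term appears on both sides and cancels. Collect the known terms of each column as K = Σ(ρt)_known − 3.35 × (depth of known layers): K_1 = 0 − 3.35×0 = 0; K_2 = 58041.8 − 3.35×(2790 + 20230) = −19075.2.
Balance: K_1 − x×(3.35 − 2.8) = K_2, so x = (K_1 − K_2)/(3.35 − 2.8) = 19075.2/0.55 = 34700 m.

34700 m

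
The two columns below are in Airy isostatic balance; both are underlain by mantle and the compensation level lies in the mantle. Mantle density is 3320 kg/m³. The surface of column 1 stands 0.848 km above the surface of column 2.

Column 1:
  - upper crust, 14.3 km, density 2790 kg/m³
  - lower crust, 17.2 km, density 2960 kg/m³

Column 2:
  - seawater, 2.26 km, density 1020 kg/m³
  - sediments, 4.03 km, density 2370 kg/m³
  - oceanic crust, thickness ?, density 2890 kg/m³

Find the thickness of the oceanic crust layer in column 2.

4.49 km

Take the compensation level at the base of the deeper column (depth z_c below the surface of column 1) and equate Σ ρ_i t_i down to z_c; mantle fills any gap and the z_c terms cancel.
Column 1: 14.3×2790 + 17.2×2960 + (z_c − 31.5)×3320
Column 2: 0.848×0 + 2.26×1020 + 4.03×2370 + x×2890 + (z_c − 0.848 − 6.29 − x)×3320
The z_c×3320 term appears on both sides and cancels. Collect the known terms of each column as K = Σ(ρt)_known − 3320 × (depth of known layers): K_1 = 90809 − 3320×31.5 = −13771; K_2 = 11856.3 − 3320×(0.848 + 6.29) = −11841.86.
Balance: K_1 = K_2 − x×(3320 − 2890), so x = (K_2 − K_1)/(3320 − 2890) = 1929.14/430 = 4.49 km.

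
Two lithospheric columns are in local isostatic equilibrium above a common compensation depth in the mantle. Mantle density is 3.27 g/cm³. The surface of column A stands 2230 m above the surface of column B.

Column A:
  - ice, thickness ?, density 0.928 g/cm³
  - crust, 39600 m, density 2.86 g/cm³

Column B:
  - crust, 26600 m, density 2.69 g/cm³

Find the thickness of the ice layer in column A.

2770 m

Take the compensation level at the base of the deeper column (depth z_c below the surface of column A) and equate Σ ρ_i t_i down to z_c; mantle fills any gap and the z_c terms cancel.
Column A: x×0.928 + 39600×2.86 + (z_c − 39600 − x)×3.27
Column B: 2230×0 + 26600×2.69 + (z_c − 2230 − 26600)×3.27
The z_c×3.27 term appears on both sides and cancels. Collect the known terms of each column as K = Σ(ρt)_known − 3.27 × (depth of known layers): K_A = 113256 − 3.27×39600 = −16236; K_B = 71554 − 3.27×(2230 + 26600) = −22720.1.
Balance: K_A − x×(3.27 − 0.928) = K_B, so x = (K_A − K_B)/(3.27 − 0.928) = 6484.1/2.342 = 2770 m.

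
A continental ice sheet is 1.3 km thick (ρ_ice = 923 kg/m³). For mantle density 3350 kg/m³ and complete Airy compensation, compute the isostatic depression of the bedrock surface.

Isostatic balance requires: the ice load ρ_ice t is balanced by mantle displaced below, ρ_m s.
s = t ρ_ice / ρ_m = 1.3 km × 923/3350 = 0.358 km.

0.358 km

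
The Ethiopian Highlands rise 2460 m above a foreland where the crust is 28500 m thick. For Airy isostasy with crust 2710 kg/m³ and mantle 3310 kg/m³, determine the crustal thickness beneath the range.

Root depth r = h ρ_c / (ρ_m − ρ_c) = 2460 m × 2710 / 600 = 11110 m.
Total thickness = T + h + r = 28500 m + 2460 m + 11110 m = 42100 m.

42100 m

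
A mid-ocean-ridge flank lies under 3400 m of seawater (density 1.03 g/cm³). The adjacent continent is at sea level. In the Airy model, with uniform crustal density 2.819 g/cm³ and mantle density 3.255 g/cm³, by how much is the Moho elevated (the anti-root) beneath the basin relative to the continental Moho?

14000 m

For local isostatic compensation: replacing crust with seawater at the top is compensated by replacing crust with mantle at the base: d (ρ_c − ρ_w) = a (ρ_m − ρ_c).
a = d (ρ_c − ρ_w)/(ρ_m − ρ_c) = 3400 m × 1.789/0.436 = 14000 m.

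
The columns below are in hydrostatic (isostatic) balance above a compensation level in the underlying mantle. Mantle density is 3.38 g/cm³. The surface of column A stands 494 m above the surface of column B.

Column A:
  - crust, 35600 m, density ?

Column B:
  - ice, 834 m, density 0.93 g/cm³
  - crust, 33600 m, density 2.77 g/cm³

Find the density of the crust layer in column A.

Take the compensation level at the base of the deeper column (depth z_c below the surface of column A) and equate Σ ρ_i t_i down to z_c; mantle fills any gap and the z_c terms cancel.
Column A: 35600×ρ + (z_c − 35600)×3.38
Column B: 494×0 + 834×0.93 + 33600×2.77 + (z_c − 494 − 34434)×3.38
The z_c×3.38 term appears on both sides and cancels. Collect the known terms of each column as K = Σ(ρt)_known − 3.38 × (depth of known layers): K_A = 0 − 3.38×35600 = −120328; K_B = 93847.62 − 3.38×(494 + 34434) = −24209.02.
Balance: K_A + 35600×ρ = K_B, so ρ = (K_B − K_A)/35600 = 96119/35600 = 2.7 g/cm³.

2.7 g/cm³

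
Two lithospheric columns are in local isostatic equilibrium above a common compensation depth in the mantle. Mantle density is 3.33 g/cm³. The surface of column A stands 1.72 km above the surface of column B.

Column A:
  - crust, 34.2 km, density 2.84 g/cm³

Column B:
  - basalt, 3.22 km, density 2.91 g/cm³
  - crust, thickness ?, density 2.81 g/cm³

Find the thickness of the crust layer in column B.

Take the compensation level at the base of the deeper column (depth z_c below the surface of column A) and equate Σ ρ_i t_i down to z_c; mantle fills any gap and the z_c terms cancel.
Column A: 34.2×2.84 + (z_c − 34.2)×3.33
Column B: 1.72×0 + 3.22×2.91 + x×2.81 + (z_c − 1.72 − 3.22 − x)×3.33
The z_c×3.33 term appears on both sides and cancels. Collect the known terms of each column as K = Σ(ρt)_known − 3.33 × (depth of known layers): K_A = 97.128 − 3.33×34.2 = −16.758; K_B = 9.3702 − 3.33×(1.72 + 3.22) = −7.08.
Balance: K_A = K_B − x×(3.33 − 2.81), so x = (K_B − K_A)/(3.33 − 2.81) = 9.678/0.52 = 18.6 km.

18.6 km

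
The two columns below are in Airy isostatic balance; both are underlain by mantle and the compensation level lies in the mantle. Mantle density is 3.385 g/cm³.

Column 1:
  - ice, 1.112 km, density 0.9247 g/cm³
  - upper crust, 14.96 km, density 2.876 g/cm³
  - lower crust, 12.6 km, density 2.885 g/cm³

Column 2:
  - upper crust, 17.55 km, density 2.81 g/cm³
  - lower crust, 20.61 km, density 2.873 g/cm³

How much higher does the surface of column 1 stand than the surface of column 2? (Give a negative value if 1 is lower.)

−1.18 km

For any compensation level in the mantle, the mantle terms cancel and isostasy reduces to e = (Σt_1 − Σt_2) − (Σ(ρt)_1 − Σ(ρt)_2) / ρ_m.
Σt_1 = 28.672 km; Σt_2 = 38.16 km; Σ(ρt)_1 = 80.4042264; Σ(ρt)_2 = 108.52803 (in km·g/cm³).
e = (28.672 − 38.16) − (80.4042264 − 108.52803) / 3.385 = −1.18 km.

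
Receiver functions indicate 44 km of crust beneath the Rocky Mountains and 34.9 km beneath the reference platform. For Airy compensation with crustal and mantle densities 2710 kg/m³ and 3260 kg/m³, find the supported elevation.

1.54 km

Excess crust Δ = 44 km − 34.9 km = 9.1 km, split between elevation h and root r with h + r = Δ.
Airy balance ρ_c h = (ρ_m − ρ_c) r gives r = h ρ_c/(ρ_m − ρ_c), so h (1 + ρ_c/(ρ_m − ρ_c)) = Δ, i.e. h = Δ (ρ_m − ρ_c)/ρ_m.
h = 9.1 km × 550/3260 = 1.54 km.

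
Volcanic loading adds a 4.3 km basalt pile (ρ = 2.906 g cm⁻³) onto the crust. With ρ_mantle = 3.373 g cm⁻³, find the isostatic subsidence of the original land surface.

Subaerial loading: s = t ρ_load / ρ_m.
s = 4.3 km × 2.906/3.373 = 3.7 km.

3.7 km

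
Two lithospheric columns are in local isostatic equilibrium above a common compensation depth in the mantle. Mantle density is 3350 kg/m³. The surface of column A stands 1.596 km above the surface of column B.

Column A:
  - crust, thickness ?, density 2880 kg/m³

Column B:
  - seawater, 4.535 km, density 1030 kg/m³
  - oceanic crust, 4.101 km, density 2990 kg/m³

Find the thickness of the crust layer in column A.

36.9 km

Take the compensation level at the base of the deeper column (depth z_c below the surface of column A) and equate Σ ρ_i t_i down to z_c; mantle fills any gap and the z_c terms cancel.
Column A: x×2880 + (z_c − 0 − x)×3350
Column B: 1.596×0 + 4.535×1030 + 4.101×2990 + (z_c − 1.596 − 8.636)×3350
The z_c×3350 term appears on both sides and cancels. Collect the known terms of each column as K = Σ(ρt)_known − 3350 × (depth of known layers): K_A = 0 − 3350×0 = 0; K_B = 16933.04 − 3350×(1.596 + 8.636) = −17344.16.
Balance: K_A − x×(3350 − 2880) = K_B, so x = (K_A − K_B)/(3350 − 2880) = 17344.2/470 = 36.9 km.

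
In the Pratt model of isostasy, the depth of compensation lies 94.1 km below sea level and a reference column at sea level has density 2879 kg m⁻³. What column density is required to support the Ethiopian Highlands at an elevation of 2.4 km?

2810 kg m⁻³

Pratt balance: ρ_ref D = ρ (D + h).
ρ = ρ_ref D/(D + h) = 2879 × 94.1 km/(94.1 km + 2.4 km) = 2810 kg m⁻³.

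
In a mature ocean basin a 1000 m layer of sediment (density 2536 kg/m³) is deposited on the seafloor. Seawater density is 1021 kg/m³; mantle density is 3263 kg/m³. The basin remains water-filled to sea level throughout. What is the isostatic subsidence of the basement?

676 m

Submarine loading: the sediment displaces seawater, and the subsidence is in turn flooded, so s (ρ_m − ρ_w) = t (ρ_sed − ρ_w).
s = 1000 m × (2536 − 1021) / (3263 − 1021) = 676 m.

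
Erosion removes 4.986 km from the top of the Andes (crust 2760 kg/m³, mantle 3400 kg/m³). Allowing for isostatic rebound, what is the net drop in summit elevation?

0.939 km

Rebound u = e ρ_c/ρ_m = 4.986 km × 2760/3400 = 4.047 km.
Net surface drop = e − u = 4.986 km − 4.047 km = e (ρ_m − ρ_c)/ρ_m = 0.939 km.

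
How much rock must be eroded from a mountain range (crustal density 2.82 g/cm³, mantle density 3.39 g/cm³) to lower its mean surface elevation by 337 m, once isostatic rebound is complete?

Net drop Δ = e − u = e − e ρ_c/ρ_m = e (ρ_m − ρ_c)/ρ_m.
e = Δ ρ_m/(ρ_m − ρ_c) = 337 m × 3.39/0.57 = 2000 m.

2000 m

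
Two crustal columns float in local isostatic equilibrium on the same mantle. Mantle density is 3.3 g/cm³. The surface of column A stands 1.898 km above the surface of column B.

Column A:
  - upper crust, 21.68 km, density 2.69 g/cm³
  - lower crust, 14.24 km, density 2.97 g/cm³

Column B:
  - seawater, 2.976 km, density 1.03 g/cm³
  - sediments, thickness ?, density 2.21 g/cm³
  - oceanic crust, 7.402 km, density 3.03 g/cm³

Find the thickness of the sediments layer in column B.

2.67 km

Take the compensation level at the base of the deeper column (depth z_c below the surface of column A) and equate Σ ρ_i t_i down to z_c; mantle fills any gap and the z_c terms cancel.
Column A: 21.68×2.69 + 14.24×2.97 + (z_c − 35.92)×3.3
Column B: 1.898×0 + 2.976×1.03 + x×2.21 + 7.402×3.03 + (z_c − 1.898 − 10.378 − x)×3.3
The z_c×3.3 term appears on both sides and cancels. Collect the known terms of each column as K = Σ(ρt)_known − 3.3 × (depth of known layers): K_A = 100.612 − 3.3×35.92 = −17.924; K_B = 25.49334 − 3.3×(1.898 + 10.378) = −15.01746.
Balance: K_A = K_B − x×(3.3 − 2.21), so x = (K_B − K_A)/(3.3 − 2.21) = 2.90654/1.09 = 2.67 km.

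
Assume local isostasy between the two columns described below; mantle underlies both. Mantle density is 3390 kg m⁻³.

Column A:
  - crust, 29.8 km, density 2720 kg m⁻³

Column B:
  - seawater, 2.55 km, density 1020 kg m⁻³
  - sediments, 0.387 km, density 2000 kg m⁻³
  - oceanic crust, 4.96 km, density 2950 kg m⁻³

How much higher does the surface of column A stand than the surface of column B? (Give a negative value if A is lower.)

For any compensation level in the mantle, the mantle terms cancel and isostasy reduces to e = (Σt_A − Σt_B) − (Σ(ρt)_A − Σ(ρt)_B) / ρ_m.
Σt_A = 29.8 km; Σt_B = 7.897 km; Σ(ρt)_A = 81056; Σ(ρt)_B = 18007 (in km·kg m⁻³).
e = (29.8 − 7.897) − (81056 − 18007) / 3390 = 3.3 km.

3.3 km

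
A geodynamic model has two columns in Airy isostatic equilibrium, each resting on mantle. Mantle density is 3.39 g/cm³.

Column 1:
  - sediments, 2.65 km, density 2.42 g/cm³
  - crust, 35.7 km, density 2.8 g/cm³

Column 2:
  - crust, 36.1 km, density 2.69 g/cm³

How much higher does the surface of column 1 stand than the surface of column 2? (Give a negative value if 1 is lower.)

−0.483 km

For any compensation level in the mantle, the mantle terms cancel and isostasy reduces to e = (Σt_1 − Σt_2) − (Σ(ρt)_1 − Σ(ρt)_2) / ρ_m.
Σt_1 = 38.35 km; Σt_2 = 36.1 km; Σ(ρt)_1 = 106.373; Σ(ρt)_2 = 97.109 (in km·g/cm³).
e = (38.35 − 36.1) − (106.373 − 97.109) / 3.39 = −0.483 km.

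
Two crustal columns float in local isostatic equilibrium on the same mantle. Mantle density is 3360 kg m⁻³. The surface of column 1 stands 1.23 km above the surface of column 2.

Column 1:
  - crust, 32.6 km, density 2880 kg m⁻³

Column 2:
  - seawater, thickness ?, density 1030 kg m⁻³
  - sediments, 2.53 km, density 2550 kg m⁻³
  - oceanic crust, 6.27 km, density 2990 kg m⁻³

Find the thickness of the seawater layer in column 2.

Take the compensation level at the base of the deeper column (depth z_c below the surface of column 1) and equate Σ ρ_i t_i down to z_c; mantle fills any gap and the z_c terms cancel.
Column 1: 32.6×2880 + (z_c − 32.6)×3360
Column 2: 1.23×0 + x×1030 + 2.53×2550 + 6.27×2990 + (z_c − 1.23 − 8.8 − x)×3360
The z_c×3360 term appears on both sides and cancels. Collect the known terms of each column as K = Σ(ρt)_known − 3360 × (depth of known layers): K_1 = 93888 − 3360×32.6 = −15648; K_2 = 25198.8 − 3360×(1.23 + 8.8) = −8502.
Balance: K_1 = K_2 − x×(3360 − 1030), so x = (K_2 − K_1)/(3360 − 1030) = 7146/2330 = 3.07 km.

3.07 km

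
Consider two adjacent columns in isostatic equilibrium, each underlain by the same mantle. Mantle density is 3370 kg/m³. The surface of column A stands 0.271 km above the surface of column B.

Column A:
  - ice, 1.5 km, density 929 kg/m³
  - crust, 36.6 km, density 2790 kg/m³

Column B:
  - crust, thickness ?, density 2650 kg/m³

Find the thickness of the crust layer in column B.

33.3 km

Take the compensation level at the base of the deeper column (depth z_c below the surface of column A) and equate Σ ρ_i t_i down to z_c; mantle fills any gap and the z_c terms cancel.
Column A: 1.5×929 + 36.6×2790 + (z_c − 38.1)×3370
Column B: 0.271×0 + x×2650 + (z_c − 0.271 − 0 − x)×3370
The z_c×3370 term appears on both sides and cancels. Collect the known terms of each column as K = Σ(ρt)_known − 3370 × (depth of known layers): K_A = 103507.5 − 3370×38.1 = −24889.5; K_B = 0 − 3370×(0.271 + 0) = −913.27.
Balance: K_A = K_B − x×(3370 − 2650), so x = (K_B − K_A)/(3370 − 2650) = 23976.2/720 = 33.3 km.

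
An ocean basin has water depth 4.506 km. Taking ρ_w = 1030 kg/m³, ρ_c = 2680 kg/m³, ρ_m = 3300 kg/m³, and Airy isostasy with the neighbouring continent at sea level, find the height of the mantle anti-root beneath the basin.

12 km

Balancing pressure at the compensation depth: replacing crust with seawater at the top is compensated by replacing crust with mantle at the base: d (ρ_c − ρ_w) = a (ρ_m − ρ_c).
a = d (ρ_c − ρ_w)/(ρ_m − ρ_c) = 4.506 km × 1650/620 = 12 km.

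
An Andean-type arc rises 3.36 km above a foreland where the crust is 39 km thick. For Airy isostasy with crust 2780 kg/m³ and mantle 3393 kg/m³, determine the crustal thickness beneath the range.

57.6 km

Root depth r = h ρ_c / (ρ_m − ρ_c) = 3.36 km × 2780 / 613 = 15.24 km.
Total thickness = T + h + r = 39 km + 3.36 km + 15.24 km = 57.6 km.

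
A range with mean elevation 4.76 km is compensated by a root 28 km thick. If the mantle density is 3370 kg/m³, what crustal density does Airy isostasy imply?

ρ_c h = (ρ_m − ρ_c) r → ρ_c (h + r) = ρ_m r → ρ_c = ρ_m r / (h + r).
ρ_c = 3370 × 28 km / (4.76 km + 28 km) = 2880 kg/m³.

2880 kg/m³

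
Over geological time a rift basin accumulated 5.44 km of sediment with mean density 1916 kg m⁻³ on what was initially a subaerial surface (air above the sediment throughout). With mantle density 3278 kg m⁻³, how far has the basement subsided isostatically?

3.18 km

Subaerial load: s = t ρ_sed / ρ_m = 5.44 km × 1916/3278 = 3.18 km.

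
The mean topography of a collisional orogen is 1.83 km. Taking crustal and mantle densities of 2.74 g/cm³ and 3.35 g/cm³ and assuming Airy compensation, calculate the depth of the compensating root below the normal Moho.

8.22 km

In Airy isostatic equilibrium: the weight of the topography is balanced by the buoyancy of the root, ρ_c h = (ρ_m − ρ_c) r.
r = h · ρ_c / (ρ_m − ρ_c) = 1.83 km × 2.74 / (3.35 − 2.74) = 8.22 km.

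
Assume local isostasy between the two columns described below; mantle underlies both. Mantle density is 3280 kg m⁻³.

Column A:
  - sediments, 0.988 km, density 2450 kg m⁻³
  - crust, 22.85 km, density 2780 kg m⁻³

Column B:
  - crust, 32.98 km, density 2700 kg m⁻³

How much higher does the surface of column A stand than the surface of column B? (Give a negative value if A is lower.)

−2.1 km

For any compensation level in the mantle, the mantle terms cancel and isostasy reduces to e = (Σt_A − Σt_B) − (Σ(ρt)_A − Σ(ρt)_B) / ρ_m.
Σt_A = 23.838 km; Σt_B = 32.98 km; Σ(ρt)_A = 65943.6; Σ(ρt)_B = 89046 (in km·kg m⁻³).
e = (23.838 − 32.98) − (65943.6 − 89046) / 3280 = −2.1 km.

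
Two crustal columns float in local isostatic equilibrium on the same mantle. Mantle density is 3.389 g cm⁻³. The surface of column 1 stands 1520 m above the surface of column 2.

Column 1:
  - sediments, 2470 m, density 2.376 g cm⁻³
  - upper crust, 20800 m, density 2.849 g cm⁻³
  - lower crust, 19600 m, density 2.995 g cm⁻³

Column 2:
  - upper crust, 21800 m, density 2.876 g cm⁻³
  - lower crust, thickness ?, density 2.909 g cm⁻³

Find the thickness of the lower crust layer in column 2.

10700 m

Take the compensation level at the base of the deeper column (depth z_c below the surface of column 1) and equate Σ ρ_i t_i down to z_c; mantle fills any gap and the z_c terms cancel.
Column 1: 2470×2.376 + 20800×2.849 + 19600×2.995 + (z_c − 42870)×3.389
Column 2: 1520×0 + 21800×2.876 + x×2.909 + (z_c − 1520 − 21800 − x)×3.389
The z_c×3.389 term appears on both sides and cancels. Collect the known terms of each column as K = Σ(ρt)_known − 3.389 × (depth of known layers): K_1 = 123829.92 − 3.389×42870 = −21456.51; K_2 = 62696.8 − 3.389×(1520 + 21800) = −16334.68.
Balance: K_1 = K_2 − x×(3.389 − 2.909), so x = (K_2 − K_1)/(3.389 − 2.909) = 5121.83/0.48 = 10700 m.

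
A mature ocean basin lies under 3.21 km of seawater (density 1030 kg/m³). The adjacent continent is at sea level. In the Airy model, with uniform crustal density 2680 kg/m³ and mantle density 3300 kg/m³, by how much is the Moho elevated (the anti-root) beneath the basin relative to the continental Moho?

By Archimedes' principle applied to the lithosphere: replacing crust with seawater at the top is compensated by replacing crust with mantle at the base: d (ρ_c − ρ_w) = a (ρ_m − ρ_c).
a = d (ρ_c − ρ_w)/(ρ_m − ρ_c) = 3.21 km × 1650/620 = 8.54 km.

8.54 km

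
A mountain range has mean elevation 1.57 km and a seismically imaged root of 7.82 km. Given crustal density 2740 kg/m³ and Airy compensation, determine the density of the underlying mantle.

3290 kg/m³

Airy balance: ρ_c h = (ρ_m − ρ_c) r → ρ_m = ρ_c (1 + h/r).
ρ_m = 2740 × (1 + 1.57 km/7.82 km) = 3290 kg/m³.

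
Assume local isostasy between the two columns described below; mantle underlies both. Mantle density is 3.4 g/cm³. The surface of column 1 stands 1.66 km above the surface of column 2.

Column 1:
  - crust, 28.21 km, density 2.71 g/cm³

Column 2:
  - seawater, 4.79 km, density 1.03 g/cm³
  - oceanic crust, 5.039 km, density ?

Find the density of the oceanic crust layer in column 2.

2.91 g/cm³

Take the compensation level at the base of the deeper column (depth z_c below the surface of column 1) and equate Σ ρ_i t_i down to z_c; mantle fills any gap and the z_c terms cancel.
Column 1: 28.21×2.71 + (z_c − 28.21)×3.4
Column 2: 1.66×0 + 4.79×1.03 + 5.039×ρ + (z_c − 1.66 − 9.829)×3.4
The z_c×3.4 term appears on both sides and cancels. Collect the known terms of each column as K = Σ(ρt)_known − 3.4 × (depth of known layers): K_1 = 76.4491 − 3.4×28.21 = −19.4649; K_2 = 4.9337 − 3.4×(1.66 + 9.829) = −34.1289.
Balance: K_1 = K_2 + 5.039×ρ, so ρ = (K_1 − K_2)/5.039 = 14.664/5.039 = 2.91 g/cm³.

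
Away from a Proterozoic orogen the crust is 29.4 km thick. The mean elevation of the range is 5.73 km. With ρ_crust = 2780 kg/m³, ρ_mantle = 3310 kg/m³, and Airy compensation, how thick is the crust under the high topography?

Root depth r = h ρ_c / (ρ_m − ρ_c) = 5.73 km × 2780 / 530 = 30.06 km.
Total thickness = T + h + r = 29.4 km + 5.73 km + 30.06 km = 65.2 km.

65.2 km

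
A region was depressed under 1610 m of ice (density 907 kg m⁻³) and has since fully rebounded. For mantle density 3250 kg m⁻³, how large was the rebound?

449 m

Removing the load lets mantle flow back in; uplift u satisfies ρ_ice t = ρ_m u.
u = t ρ_ice/ρ_m = 1610 m × 907/3250 = 449 m.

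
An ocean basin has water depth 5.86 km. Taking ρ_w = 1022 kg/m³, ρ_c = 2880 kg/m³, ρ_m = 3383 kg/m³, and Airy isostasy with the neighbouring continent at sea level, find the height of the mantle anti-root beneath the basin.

21.6 km

For local isostatic compensation: replacing crust with seawater at the top is compensated by replacing crust with mantle at the base: d (ρ_c − ρ_w) = a (ρ_m − ρ_c).
a = d (ρ_c − ρ_w)/(ρ_m − ρ_c) = 5.86 km × 1858/503 = 21.6 km.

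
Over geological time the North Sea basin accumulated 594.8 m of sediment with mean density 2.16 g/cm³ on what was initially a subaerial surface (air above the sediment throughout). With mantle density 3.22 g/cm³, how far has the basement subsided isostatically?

Subaerial load: s = t ρ_sed / ρ_m = 594.8 m × 2.16/3.22 = 399 m.

399 m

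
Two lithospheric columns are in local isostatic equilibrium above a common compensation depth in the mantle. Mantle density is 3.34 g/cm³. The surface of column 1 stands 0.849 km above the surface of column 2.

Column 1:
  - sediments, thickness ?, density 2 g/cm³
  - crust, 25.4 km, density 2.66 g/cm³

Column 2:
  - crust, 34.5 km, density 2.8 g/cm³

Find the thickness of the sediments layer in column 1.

3.13 km

Take the compensation level at the base of the deeper column (depth z_c below the surface of column 1) and equate Σ ρ_i t_i down to z_c; mantle fills any gap and the z_c terms cancel.
Column 1: x×2 + 25.4×2.66 + (z_c − 25.4 − x)×3.34
Column 2: 0.849×0 + 34.5×2.8 + (z_c − 0.849 − 34.5)×3.34
The z_c×3.34 term appears on both sides and cancels. Collect the known terms of each column as K = Σ(ρt)_known − 3.34 × (depth of known layers): K_1 = 67.564 − 3.34×25.4 = −17.272; K_2 = 96.6 − 3.34×(0.849 + 34.5) = −21.46566.
Balance: K_1 − x×(3.34 − 2) = K_2, so x = (K_1 − K_2)/(3.34 − 2) = 4.19366/1.34 = 3.13 km.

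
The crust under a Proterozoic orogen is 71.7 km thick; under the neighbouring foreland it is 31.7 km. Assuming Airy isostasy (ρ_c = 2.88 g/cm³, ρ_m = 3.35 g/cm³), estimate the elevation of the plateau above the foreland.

5.61 km

Excess crust Δ = 71.7 km − 31.7 km = 40 km, split between elevation h and root r with h + r = Δ.
Airy balance ρ_c h = (ρ_m − ρ_c) r gives r = h ρ_c/(ρ_m − ρ_c), so h (1 + ρ_c/(ρ_m − ρ_c)) = Δ, i.e. h = Δ (ρ_m − ρ_c)/ρ_m.
h = 40 km × 0.47/3.35 = 5.61 km.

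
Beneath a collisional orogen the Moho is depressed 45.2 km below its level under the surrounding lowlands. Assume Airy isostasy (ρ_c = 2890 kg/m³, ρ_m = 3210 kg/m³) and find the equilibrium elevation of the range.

By Archimedes' principle applied to the lithosphere: ρ_c h = (ρ_m − ρ_c) r.
h = r (ρ_m − ρ_c) / ρ_c = 45.2 km × (3210 − 2890) / 2890 = 5 km.

5 km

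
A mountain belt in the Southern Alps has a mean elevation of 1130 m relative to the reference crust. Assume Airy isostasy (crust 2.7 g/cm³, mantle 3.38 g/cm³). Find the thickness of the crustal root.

In Airy isostatic equilibrium: the weight of the topography is balanced by the buoyancy of the root, ρ_c h = (ρ_m − ρ_c) r.
r = h · ρ_c / (ρ_m − ρ_c) = 1130 m × 2.7 / (3.38 − 2.7) = 4490 m.

4490 m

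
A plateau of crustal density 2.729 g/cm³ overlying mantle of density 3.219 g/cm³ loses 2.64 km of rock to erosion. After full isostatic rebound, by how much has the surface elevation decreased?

0.402 km

Rebound u = e ρ_c/ρ_m = 2.64 km × 2.729/3.219 = 2.238 km.
Net surface drop = e − u = 2.64 km − 2.238 km = e (ρ_m − ρ_c)/ρ_m = 0.402 km.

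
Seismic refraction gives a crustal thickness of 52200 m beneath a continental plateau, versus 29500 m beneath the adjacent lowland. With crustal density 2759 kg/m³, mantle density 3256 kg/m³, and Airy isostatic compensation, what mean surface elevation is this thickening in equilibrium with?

Excess crust Δ = 52200 m − 29500 m = 22700 m, split between elevation h and root r with h + r = Δ.
Airy balance ρ_c h = (ρ_m − ρ_c) r gives r = h ρ_c/(ρ_m − ρ_c), so h (1 + ρ_c/(ρ_m − ρ_c)) = Δ, i.e. h = Δ (ρ_m − ρ_c)/ρ_m.
h = 22700 m × 497/3256 = 3460 m.

3460 m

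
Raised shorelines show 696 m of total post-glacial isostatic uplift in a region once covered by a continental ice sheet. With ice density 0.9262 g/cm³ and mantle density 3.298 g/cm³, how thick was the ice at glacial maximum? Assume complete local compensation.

u = t ρ_ice/ρ_m → t = u ρ_m/ρ_ice = 696 m × 3.298/0.9262 = 2480 m.

2480 m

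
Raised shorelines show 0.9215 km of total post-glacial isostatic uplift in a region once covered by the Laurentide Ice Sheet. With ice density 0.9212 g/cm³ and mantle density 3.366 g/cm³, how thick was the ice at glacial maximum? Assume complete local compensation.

u = t ρ_ice/ρ_m → t = u ρ_m/ρ_ice = 0.9215 km × 3.366/0.9212 = 3.37 km.

3.37 km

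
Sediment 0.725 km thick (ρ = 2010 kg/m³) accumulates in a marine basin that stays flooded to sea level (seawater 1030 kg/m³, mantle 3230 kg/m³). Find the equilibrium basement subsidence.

0.323 km

Submarine loading: the sediment displaces seawater, and the subsidence is in turn flooded, so s (ρ_m − ρ_w) = t (ρ_sed − ρ_w).
s = 0.725 km × (2010 − 1030) / (3230 − 1030) = 0.323 km.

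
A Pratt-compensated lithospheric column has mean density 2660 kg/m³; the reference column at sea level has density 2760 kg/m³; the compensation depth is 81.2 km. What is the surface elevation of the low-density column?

ρ_ref D = ρ (D + h) → h = D (ρ_ref − ρ)/ρ.
h = 81.2 km × (2760 − 2660)/2660 = 3.05 km.

3.05 km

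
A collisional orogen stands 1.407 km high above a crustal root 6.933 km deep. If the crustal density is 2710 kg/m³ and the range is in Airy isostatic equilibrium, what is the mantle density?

Airy balance: ρ_c h = (ρ_m − ρ_c) r → ρ_m = ρ_c (1 + h/r).
ρ_m = 2710 × (1 + 1.407 km/6.933 km) = 3260 kg/m³.

3260 kg/m³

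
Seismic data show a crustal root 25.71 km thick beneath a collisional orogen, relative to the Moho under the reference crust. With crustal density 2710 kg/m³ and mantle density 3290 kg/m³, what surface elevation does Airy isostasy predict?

5.5 km

By Archimedes' principle applied to the lithosphere: ρ_c h = (ρ_m − ρ_c) r.
h = r (ρ_m − ρ_c) / ρ_c = 25.71 km × (3290 − 2710) / 2710 = 5.5 km.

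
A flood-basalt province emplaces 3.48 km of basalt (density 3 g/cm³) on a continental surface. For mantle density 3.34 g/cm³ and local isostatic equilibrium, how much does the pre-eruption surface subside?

Subaerial loading: s = t ρ_load / ρ_m.
s = 3.48 km × 3/3.34 = 3.13 km.

3.13 km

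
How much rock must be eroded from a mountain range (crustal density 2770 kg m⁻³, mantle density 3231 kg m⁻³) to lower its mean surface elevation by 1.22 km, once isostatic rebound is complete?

8.55 km

Net drop Δ = e − u = e − e ρ_c/ρ_m = e (ρ_m − ρ_c)/ρ_m.
e = Δ ρ_m/(ρ_m − ρ_c) = 1.22 km × 3231/461 = 8.55 km.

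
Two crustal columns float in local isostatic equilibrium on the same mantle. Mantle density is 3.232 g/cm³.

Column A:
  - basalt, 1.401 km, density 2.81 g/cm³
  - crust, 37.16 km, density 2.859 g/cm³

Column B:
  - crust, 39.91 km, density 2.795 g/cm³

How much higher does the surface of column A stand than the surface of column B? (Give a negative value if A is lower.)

−0.925 km

For any compensation level in the mantle, the mantle terms cancel and isostasy reduces to e = (Σt_A − Σt_B) − (Σ(ρt)_A − Σ(ρt)_B) / ρ_m.
Σt_A = 38.561 km; Σt_B = 39.91 km; Σ(ρt)_A = 110.17725; Σ(ρt)_B = 111.54845 (in km·g/cm³).
e = (38.561 − 39.91) − (110.17725 − 111.54845) / 3.232 = −0.925 km.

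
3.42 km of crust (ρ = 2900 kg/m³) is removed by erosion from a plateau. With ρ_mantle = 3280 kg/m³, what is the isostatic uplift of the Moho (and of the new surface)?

Unloading: uplift u = e ρ_c/ρ_m = 3.42 km × 2900/3280 = 3.02 km.

3.02 km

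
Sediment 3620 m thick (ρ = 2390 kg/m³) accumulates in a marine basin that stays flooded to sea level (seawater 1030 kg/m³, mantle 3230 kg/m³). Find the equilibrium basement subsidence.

Submarine loading: the sediment displaces seawater, and the subsidence is in turn flooded, so s (ρ_m − ρ_w) = t (ρ_sed − ρ_w).
s = 3620 m × (2390 − 1030) / (3230 − 1030) = 2240 m.

2240 m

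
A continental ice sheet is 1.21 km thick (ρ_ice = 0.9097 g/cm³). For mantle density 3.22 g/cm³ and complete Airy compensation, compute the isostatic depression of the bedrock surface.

By Archimedes' principle applied to the lithosphere: the ice load ρ_ice t is balanced by mantle displaced below, ρ_m s.
s = t ρ_ice / ρ_m = 1.21 km × 0.9097/3.22 = 0.342 km.

0.342 km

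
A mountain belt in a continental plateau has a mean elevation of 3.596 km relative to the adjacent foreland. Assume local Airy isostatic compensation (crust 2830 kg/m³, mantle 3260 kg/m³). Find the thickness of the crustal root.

23.7 km

Isostatic balance requires: the weight of the topography is balanced by the buoyancy of the root, ρ_c h = (ρ_m − ρ_c) r.
r = h · ρ_c / (ρ_m − ρ_c) = 3.596 km × 2830 / (3260 − 2830) = 23.7 km.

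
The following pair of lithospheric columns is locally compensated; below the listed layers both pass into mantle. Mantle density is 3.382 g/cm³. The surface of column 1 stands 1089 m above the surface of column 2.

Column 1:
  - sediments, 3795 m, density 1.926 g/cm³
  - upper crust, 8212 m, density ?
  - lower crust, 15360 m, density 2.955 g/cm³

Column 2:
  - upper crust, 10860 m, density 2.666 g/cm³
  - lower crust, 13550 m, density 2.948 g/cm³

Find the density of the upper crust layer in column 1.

Take the compensation level at the base of the deeper column (depth z_c below the surface of column 1) and equate Σ ρ_i t_i down to z_c; mantle fills any gap and the z_c terms cancel.
Column 1: 3795×1.926 + 8212×ρ + 15360×2.955 + (z_c − 27367)×3.382
Column 2: 1089×0 + 10860×2.666 + 13550×2.948 + (z_c − 1089 − 24410)×3.382
The z_c×3.382 term appears on both sides and cancels. Collect the known terms of each column as K = Σ(ρt)_known − 3.382 × (depth of known layers): K_1 = 52697.97 − 3.382×27367 = −39857.224; K_2 = 68898.16 − 3.382×(1089 + 24410) = −17339.458.
Balance: K_1 + 8212×ρ = K_2, so ρ = (K_2 − K_1)/8212 = 22517.8/8212 = 2.74 g/cm³.

2.74 g/cm³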